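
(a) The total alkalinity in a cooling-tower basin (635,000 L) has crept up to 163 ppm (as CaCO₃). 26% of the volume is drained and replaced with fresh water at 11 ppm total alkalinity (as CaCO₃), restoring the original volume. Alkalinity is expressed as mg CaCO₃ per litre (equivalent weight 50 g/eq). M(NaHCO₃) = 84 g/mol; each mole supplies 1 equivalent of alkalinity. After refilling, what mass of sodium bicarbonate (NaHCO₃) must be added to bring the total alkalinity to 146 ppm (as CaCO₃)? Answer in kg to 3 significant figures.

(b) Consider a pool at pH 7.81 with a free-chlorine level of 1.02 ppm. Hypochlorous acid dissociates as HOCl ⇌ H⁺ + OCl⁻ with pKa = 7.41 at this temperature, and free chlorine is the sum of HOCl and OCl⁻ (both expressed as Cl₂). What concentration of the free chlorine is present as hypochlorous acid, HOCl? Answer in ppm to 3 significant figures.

(a) 24.0 kg; (b) 0.290 ppm

(a) After draining 26% and refilling: 163 × 0.74 + 11 × 0.26 = 123.48 ppm.
(a) Deficit to target: 146 − 123.48 = 22.52 mg/L.
(a) As CaCO₃: 22.52 mg/L × 635,000 L = 14,300 g; ÷ 50 g/eq ÷ 1 = 286 mol NaHCO₃.
(a) Mass: 286 × 84 = 24,020 g.

(b) [OCl⁻]/[HOCl] = 10^(pH − pKa) = 10^(7.81 − 7.41) = 10^0.40 = 2.512.
(b) Fraction as HOCl = 1 / (1 + 2.512) = 0.2847.
(b) HOCl = 0.2847 × 1.02 ppm = 0.2904 ppm.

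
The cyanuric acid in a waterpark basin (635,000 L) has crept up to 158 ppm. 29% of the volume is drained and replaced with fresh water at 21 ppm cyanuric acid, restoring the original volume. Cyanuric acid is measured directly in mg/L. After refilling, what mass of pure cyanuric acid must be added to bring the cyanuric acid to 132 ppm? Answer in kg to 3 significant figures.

After draining 29% and refilling: 158 × 0.71 + 21 × 0.29 = 118.27 ppm.
Deficit to target: 132 − 118.27 = 13.73 mg/L.
Mass: 13.73 mg/L × 635,000 L = 8719 g cyanuric acid.

8.72 kg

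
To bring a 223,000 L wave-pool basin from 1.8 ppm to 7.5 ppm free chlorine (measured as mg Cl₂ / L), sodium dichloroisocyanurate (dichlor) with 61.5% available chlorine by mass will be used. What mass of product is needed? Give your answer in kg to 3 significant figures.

2.07 kg

Chlorine deficit: 7.5 − 1.8 = 5.7 ppm = 5.7 mg/L as Cl₂.
Cl₂ equivalent needed: 5.7 mg/L × 223,000 L = 1,271,000 mg = 1271 g.
Product at 61.5% available chlorine: 1271 / 0.615 = 2067 g.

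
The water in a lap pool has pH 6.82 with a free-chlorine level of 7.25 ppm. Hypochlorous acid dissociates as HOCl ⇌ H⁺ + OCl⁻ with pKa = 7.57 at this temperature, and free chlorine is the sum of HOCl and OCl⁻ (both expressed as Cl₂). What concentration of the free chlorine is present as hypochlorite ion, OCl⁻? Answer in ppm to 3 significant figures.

[OCl⁻]/[HOCl] = 10^(pH − pKa) = 10^(6.82 − 7.57) = 10^-0.75 = 0.1778.
Fraction as HOCl = 1 / (1 + 0.1778) = 0.849.
OCl⁻ = (1 − 0.849) × 7.25 ppm = 1.095 ppm.

1.09 ppm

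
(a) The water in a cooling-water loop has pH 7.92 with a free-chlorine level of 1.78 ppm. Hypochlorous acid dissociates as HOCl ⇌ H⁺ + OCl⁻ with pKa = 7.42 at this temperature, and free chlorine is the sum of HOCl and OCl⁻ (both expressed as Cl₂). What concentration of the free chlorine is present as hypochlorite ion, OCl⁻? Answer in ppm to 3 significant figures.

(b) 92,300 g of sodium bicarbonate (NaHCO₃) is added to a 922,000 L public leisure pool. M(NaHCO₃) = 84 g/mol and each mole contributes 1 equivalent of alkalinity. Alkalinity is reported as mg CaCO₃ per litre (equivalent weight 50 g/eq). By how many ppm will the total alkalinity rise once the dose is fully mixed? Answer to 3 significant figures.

(a) 1.35 ppm; (b) 59.6 ppm

(a) [OCl⁻]/[HOCl] = 10^(pH − pKa) = 10^(7.92 − 7.42) = 10^0.50 = 3.162.
(a) Fraction as HOCl = 1 / (1 + 3.162) = 0.2403.
(a) OCl⁻ = (1 − 0.2403) × 1.78 ppm = 1.352 ppm.

(b) Moles of NaHCO₃: 92,300 g ÷ 84 g/mol = 1099 mol → 1099 eq of alkalinity.
(b) As CaCO₃: 1099 eq × 50 g/eq = 54,940 g.
(b) Rise: 54,940 g / 922,000 L × 1000 = 59.59 mg/L.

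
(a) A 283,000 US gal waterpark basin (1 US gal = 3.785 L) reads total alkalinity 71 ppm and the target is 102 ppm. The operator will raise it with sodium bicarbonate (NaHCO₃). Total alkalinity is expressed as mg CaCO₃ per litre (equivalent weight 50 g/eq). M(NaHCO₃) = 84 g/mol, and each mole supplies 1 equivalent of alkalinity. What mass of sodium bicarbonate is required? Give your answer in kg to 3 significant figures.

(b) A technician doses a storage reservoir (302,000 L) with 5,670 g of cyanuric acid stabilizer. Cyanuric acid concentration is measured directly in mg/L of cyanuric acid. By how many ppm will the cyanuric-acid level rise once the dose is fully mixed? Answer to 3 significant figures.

(a) Volume: 283,000 US gal × 3.785 L/gal = 1,071,155 L.
(a) Alkalinity to add: (102 − 71) = 31 mg/L as CaCO₃ × 1,071,155 L = 33,210 g as CaCO₃.
(a) Equivalents: 33,210 g ÷ 50 g/eq = 664.1 eq.
(a) NaHCO₃ supplies 1 eq per mole → 664.1 mol.
(a) Mass: 664.1 mol × 84 g/mol = 55,790 g.

(b) Rise: 5,670 g / 302,000 L × 1000 = 18.77 mg/L.

(a) 55.8 kg; (b) 18.8 ppm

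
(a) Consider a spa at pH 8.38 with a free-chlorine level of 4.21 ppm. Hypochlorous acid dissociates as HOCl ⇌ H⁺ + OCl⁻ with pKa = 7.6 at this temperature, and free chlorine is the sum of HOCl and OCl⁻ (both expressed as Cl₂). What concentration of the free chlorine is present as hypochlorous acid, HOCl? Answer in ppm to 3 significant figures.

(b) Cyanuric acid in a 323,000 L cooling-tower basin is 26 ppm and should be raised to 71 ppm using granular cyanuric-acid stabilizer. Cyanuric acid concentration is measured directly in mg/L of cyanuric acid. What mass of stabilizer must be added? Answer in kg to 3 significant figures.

(a) [OCl⁻]/[HOCl] = 10^(pH − pKa) = 10^(8.38 − 7.6) = 10^0.78 = 6.026.
(a) Fraction as HOCl = 1 / (1 + 6.026) = 0.1423.
(a) HOCl = 0.1423 × 4.21 ppm = 0.5992 ppm.

(b) CYA to add: (71 − 26) = 45 mg/L × 323,000 L = 14,540 g cyanuric acid.

(a) 0.599 ppm; (b) 14.5 kg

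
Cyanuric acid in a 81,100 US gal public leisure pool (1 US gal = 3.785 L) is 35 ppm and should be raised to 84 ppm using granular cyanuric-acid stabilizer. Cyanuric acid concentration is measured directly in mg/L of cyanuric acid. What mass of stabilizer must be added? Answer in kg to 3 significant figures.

15.0 kg

Volume: 81,100 US gal × 3.785 L/gal = 306,964 L.
CYA to add: (84 − 35) = 49 mg/L × 306,964 L = 15,040 g cyanuric acid.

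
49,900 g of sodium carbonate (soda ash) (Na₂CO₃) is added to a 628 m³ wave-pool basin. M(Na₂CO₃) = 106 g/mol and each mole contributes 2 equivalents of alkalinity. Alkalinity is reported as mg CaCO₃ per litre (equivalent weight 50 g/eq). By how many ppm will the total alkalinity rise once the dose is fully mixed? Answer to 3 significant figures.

75.0 ppm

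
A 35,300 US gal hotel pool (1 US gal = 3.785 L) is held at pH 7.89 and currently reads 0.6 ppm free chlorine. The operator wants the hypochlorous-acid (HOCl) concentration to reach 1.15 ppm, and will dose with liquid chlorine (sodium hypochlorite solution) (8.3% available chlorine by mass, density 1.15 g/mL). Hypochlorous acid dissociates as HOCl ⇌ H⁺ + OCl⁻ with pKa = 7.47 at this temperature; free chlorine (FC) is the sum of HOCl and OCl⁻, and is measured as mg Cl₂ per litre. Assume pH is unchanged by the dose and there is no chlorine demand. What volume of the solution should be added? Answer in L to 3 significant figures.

Volume: 35,300 US gal × 3.785 L/gal = 133,610 L.
[OCl⁻]/[HOCl] = 10^(pH − pKa) = 10^(7.89 − 7.47) = 2.63; fraction as HOCl = 1/(1 + 2.63) = 0.2755.
Free chlorine required for 1.15 ppm HOCl: 1.15 / 0.2755 = 4.175 ppm.
FC to add: 4.175 − 0.6 = 3.575 mg/L as Cl₂.
Cl₂ equivalent: 3.575 mg/L × 133,610 L = 477.6 g.
Product at 8.3% available Cl: 477.6 / 0.083 = 5755 g.
Volume: 5755 g ÷ 1.15 g/mL = 5004 mL.

5.00 L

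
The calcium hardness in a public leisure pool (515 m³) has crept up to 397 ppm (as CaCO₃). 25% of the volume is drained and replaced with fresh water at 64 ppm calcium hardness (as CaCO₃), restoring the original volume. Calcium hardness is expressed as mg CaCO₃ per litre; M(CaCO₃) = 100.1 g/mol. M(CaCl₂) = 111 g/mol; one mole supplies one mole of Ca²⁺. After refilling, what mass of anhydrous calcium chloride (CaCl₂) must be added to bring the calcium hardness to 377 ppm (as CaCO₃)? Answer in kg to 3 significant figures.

36.1 kg

Volume: 515 m³ = 515,000 L.
After draining 25% and refilling: 397 × 0.75 + 64 × 0.25 = 313.75 ppm.
Deficit to target: 377 − 313.75 = 63.25 mg/L.
As CaCO₃: 63.25 mg/L × 515,000 L = 32,570 g; ÷ 100.1 = 325.4 mol Ca²⁺.
Mass: 325.4 × 111 = 36,120 g.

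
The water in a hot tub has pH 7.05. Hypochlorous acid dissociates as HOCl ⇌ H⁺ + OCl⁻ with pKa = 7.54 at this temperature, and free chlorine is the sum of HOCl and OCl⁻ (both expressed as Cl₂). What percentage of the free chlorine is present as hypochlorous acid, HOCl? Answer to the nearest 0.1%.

75.6%

[OCl⁻]/[HOCl] = 10^(pH − pKa) = 10^(7.05 − 7.54) = 10^-0.49 = 0.3236.
Fraction as HOCl = 1 / (1 + 0.3236) = 0.7555.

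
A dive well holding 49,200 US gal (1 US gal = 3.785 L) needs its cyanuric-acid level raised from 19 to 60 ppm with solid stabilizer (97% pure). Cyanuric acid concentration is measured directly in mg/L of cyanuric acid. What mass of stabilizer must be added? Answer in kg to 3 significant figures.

Volume: 49,200 US gal × 3.785 L/gal = 186,222 L.
CYA to add: (60 − 19) = 41 mg/L × 186,222 L = 7635 g cyanuric acid.
At 97% purity: 7635 / 0.97 = 7871 g product.

7.87 kg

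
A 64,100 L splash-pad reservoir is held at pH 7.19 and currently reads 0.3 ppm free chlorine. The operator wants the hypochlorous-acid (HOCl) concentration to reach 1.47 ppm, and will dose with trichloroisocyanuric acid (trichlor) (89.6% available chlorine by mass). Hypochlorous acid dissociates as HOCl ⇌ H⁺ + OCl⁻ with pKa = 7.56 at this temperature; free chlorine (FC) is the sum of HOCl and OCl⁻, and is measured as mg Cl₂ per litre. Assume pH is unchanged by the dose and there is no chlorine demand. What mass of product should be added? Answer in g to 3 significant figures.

129 g

[OCl⁻]/[HOCl] = 10^(pH − pKa) = 10^(7.19 − 7.56) = 0.4266; fraction as HOCl = 1/(1 + 0.4266) = 0.701.
Free chlorine required for 1.47 ppm HOCl: 1.47 / 0.701 = 2.097 ppm.
FC to add: 2.097 − 0.3 = 1.797 mg/L as Cl₂.
Cl₂ equivalent: 1.797 mg/L × 64,100 L = 115.2 g.
Product at 89.6% available Cl: 115.2 / 0.896 = 128.6 g.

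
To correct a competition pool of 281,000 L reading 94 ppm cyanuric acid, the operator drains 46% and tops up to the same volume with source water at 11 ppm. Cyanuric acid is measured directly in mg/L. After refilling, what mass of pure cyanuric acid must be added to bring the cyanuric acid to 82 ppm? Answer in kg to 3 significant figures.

After draining 46% and refilling: 94 × 0.54 + 11 × 0.46 = 55.82 ppm.
Deficit to target: 82 − 55.82 = 26.18 mg/L.
Mass: 26.18 mg/L × 281,000 L = 7357 g cyanuric acid.

7.36 kg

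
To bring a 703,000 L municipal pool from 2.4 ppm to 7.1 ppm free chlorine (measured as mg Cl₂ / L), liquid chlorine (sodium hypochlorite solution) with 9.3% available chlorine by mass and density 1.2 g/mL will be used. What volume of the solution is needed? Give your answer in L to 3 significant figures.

29.6 L

Chlorine deficit: 7.1 − 2.4 = 4.7 ppm = 4.7 mg/L as Cl₂.
Cl₂ equivalent needed: 4.7 mg/L × 703,000 L = 3,304,000 mg = 3304 g.
Product at 9.3% available chlorine: 3304 / 0.093 = 35,530 g.
Volume at density 1.2 g/mL: 35,530 g ÷ 1.2 g/mL = 29,610 mL.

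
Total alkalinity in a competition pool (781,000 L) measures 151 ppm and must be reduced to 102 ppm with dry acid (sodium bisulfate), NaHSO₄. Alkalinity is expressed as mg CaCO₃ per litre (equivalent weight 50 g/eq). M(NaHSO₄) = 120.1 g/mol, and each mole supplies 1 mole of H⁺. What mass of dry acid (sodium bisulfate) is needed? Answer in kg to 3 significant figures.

Alkalinity to neutralize: (151 − 102) = 49 mg/L as CaCO₃ × 781,000 L = 38,270 g as CaCO₃.
Equivalents of H⁺ required: 38,270 ÷ 50 g/eq = 765.4 eq = 765.4 mol NaHSO₄.
Mass of NaHSO₄: 765.4 × 120.1 = 91,920 g.

91.9 kg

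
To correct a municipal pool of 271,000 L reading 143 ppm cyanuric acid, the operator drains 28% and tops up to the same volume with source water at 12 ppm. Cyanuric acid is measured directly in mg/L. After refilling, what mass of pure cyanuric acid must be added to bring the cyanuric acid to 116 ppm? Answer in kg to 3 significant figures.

2.62 kg

After draining 28% and refilling: 143 × 0.72 + 12 × 0.28 = 106.32 ppm.
Deficit to target: 116 − 106.32 = 9.68 mg/L.
Mass: 9.68 mg/L × 271,000 L = 2623 g cyanuric acid.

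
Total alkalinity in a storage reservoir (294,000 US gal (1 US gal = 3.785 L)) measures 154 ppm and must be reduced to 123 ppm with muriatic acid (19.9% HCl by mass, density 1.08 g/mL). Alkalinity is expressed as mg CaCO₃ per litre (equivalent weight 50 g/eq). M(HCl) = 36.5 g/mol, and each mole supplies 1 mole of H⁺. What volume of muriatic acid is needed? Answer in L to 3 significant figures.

Volume: 294,000 US gal × 3.785 L/gal = 1,112,790 L.
Alkalinity to neutralize: (154 − 123) = 31 mg/L as CaCO₃ × 1,112,790 L = 34,500 g as CaCO₃.
Equivalents of H⁺ required: 34,500 ÷ 50 g/eq = 689.9 eq = 689.9 mol HCl.
Mass of HCl: 689.9 × 36.5 = 25,180 g.
Mass of 19.9% solution: 25,180 / 0.199 = 126,500 g.
Volume: 126,500 g ÷ 1.08 g/mL = 117,200 mL.

117 L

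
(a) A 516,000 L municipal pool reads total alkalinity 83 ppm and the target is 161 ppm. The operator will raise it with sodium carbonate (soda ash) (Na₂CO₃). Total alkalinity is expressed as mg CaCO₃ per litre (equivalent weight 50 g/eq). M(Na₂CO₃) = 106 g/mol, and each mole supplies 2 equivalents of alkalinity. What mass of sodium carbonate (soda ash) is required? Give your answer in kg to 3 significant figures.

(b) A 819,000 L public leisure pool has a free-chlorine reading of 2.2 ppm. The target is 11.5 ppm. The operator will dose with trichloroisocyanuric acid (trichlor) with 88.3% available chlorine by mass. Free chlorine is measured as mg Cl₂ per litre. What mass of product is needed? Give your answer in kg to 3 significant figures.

(a) Alkalinity to add: (161 − 83) = 78 mg/L as CaCO₃ × 516,000 L = 40,250 g as CaCO₃.
(a) Equivalents: 40,250 g ÷ 50 g/eq = 805 eq.
(a) Each mole of Na₂CO₃ supplies 2 eq, so 805 / 2 = 402.5 mol.
(a) Mass: 402.5 mol × 106 g/mol = 42,660 g.

(b) Chlorine deficit: 11.5 − 2.2 = 9.3 ppm = 9.3 mg/L as Cl₂.
(b) Cl₂ equivalent needed: 9.3 mg/L × 819,000 L = 7,617,000 mg = 7617 g.
(b) Product at 88.3% available chlorine: 7617 / 0.883 = 8626 g.

(a) 42.7 kg; (b) 8.63 kg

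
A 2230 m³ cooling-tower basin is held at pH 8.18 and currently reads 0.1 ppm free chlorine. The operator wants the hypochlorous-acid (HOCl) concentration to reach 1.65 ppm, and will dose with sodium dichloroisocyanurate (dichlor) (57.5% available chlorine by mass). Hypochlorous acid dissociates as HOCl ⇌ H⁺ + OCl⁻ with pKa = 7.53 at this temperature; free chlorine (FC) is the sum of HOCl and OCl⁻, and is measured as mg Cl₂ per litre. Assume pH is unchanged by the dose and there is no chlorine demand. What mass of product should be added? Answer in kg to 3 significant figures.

34.6 kg

Volume: 2230 m³ = 2,230,000 L.
[OCl⁻]/[HOCl] = 10^(pH − pKa) = 10^(8.18 − 7.53) = 4.467; fraction as HOCl = 1/(1 + 4.467) = 0.1829.
Free chlorine required for 1.65 ppm HOCl: 1.65 / 0.1829 = 9.02 ppm.
FC to add: 9.02 − 0.1 = 8.92 mg/L as Cl₂.
Cl₂ equivalent: 8.92 mg/L × 2,230,000 L = 19,890 g.
Product at 57.5% available Cl: 19,890 / 0.575 = 34,600 g.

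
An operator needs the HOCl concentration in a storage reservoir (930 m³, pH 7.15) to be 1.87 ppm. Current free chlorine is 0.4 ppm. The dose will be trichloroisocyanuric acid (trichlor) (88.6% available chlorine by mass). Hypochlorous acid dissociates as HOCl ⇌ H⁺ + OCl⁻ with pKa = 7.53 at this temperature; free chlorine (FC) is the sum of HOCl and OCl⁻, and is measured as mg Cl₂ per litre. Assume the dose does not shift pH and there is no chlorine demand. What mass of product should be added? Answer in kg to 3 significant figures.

Volume: 930 m³ = 930,000 L.
[OCl⁻]/[HOCl] = 10^(pH − pKa) = 10^(7.15 − 7.53) = 0.4169; fraction as HOCl = 1/(1 + 0.4169) = 0.7058.
Free chlorine required for 1.87 ppm HOCl: 1.87 / 0.7058 = 2.65 ppm.
FC to add: 2.65 − 0.4 = 2.25 mg/L as Cl₂.
Cl₂ equivalent: 2.25 mg/L × 930,000 L = 2092 g.
Product at 88.6% available Cl: 2092 / 0.886 = 2361 g.

2.36 kg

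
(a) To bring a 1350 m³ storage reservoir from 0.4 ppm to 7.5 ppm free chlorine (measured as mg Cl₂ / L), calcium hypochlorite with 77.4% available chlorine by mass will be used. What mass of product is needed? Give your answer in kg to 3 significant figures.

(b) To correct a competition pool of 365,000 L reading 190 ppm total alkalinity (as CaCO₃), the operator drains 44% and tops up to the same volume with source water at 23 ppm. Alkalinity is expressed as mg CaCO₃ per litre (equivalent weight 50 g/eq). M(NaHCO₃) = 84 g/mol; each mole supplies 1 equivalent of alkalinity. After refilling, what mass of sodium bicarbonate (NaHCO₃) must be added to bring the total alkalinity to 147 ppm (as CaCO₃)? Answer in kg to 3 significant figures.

(a) Volume: 1350 m³ = 1,350,000 L.
(a) Chlorine deficit: 7.5 − 0.4 = 7.1 ppm = 7.1 mg/L as Cl₂.
(a) Cl₂ equivalent needed: 7.1 mg/L × 1,350,000 L = 9,585,000 mg = 9585 g.
(a) Product at 77.4% available chlorine: 9585 / 0.774 = 12,380 g.

(b) After draining 44% and refilling: 190 × 0.56 + 23 × 0.44 = 116.52 ppm.
(b) Deficit to target: 147 − 116.52 = 30.48 mg/L.
(b) As CaCO₃: 30.48 mg/L × 365,000 L = 11,130 g; ÷ 50 g/eq ÷ 1 = 222.5 mol NaHCO₃.
(b) Mass: 222.5 × 84 = 18,690 g.

(a) 12.4 kg; (b) 18.7 kg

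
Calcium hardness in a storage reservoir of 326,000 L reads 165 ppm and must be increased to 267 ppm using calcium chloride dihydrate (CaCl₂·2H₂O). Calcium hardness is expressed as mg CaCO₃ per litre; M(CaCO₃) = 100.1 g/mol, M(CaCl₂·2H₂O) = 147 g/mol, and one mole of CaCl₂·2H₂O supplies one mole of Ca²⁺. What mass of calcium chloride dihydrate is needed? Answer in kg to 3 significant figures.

Hardness to add: (267 − 165) = 102 mg/L as CaCO₃ × 326,000 L = 33,250 g as CaCO₃.
Moles of Ca²⁺ (1 mol Ca²⁺ ≡ 1 mol CaCO₃): 33,250 / 100.1 g/mol = 332.2 mol.
Mass of CaCl₂·2H₂O: 332.2 × 147 = 48,830 g.

48.8 kg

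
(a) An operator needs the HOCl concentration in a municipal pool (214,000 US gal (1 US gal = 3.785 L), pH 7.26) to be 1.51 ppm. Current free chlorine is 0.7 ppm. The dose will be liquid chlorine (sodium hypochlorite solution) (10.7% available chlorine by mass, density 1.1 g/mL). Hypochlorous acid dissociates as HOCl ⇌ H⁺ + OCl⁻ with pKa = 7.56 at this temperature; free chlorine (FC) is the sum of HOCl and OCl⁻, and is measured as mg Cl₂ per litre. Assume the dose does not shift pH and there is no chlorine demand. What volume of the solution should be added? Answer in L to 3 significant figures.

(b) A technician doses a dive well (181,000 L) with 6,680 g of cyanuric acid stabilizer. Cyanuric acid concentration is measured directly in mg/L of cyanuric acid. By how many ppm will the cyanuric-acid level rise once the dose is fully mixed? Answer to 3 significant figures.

(a) Volume: 214,000 US gal × 3.785 L/gal = 809,990 L.
(a) [OCl⁻]/[HOCl] = 10^(pH − pKa) = 10^(7.26 − 7.56) = 0.5012; fraction as HOCl = 1/(1 + 0.5012) = 0.6661.
(a) Free chlorine required for 1.51 ppm HOCl: 1.51 / 0.6661 = 2.267 ppm.
(a) FC to add: 2.267 − 0.7 = 1.567 mg/L as Cl₂.
(a) Cl₂ equivalent: 1.567 mg/L × 809,990 L = 1269 g.
(a) Product at 10.7% available Cl: 1269 / 0.107 = 11,860 g.
(a) Volume: 11,860 g ÷ 1.1 g/mL = 10,780 mL.

(b) Rise: 6,680 g / 181,000 L × 1000 = 36.91 mg/L.

(a) 10.8 L; (b) 36.9 ppm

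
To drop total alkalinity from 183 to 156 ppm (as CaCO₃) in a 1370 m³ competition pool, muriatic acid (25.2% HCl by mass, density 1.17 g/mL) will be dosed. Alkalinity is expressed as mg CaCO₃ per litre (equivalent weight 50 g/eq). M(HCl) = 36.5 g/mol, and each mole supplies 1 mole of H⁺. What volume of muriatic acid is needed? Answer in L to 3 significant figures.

Volume: 1370 m³ = 1,370,000 L.
Alkalinity to neutralize: (183 − 156) = 27 mg/L as CaCO₃ × 1,370,000 L = 36,990 g as CaCO₃.
Equivalents of H⁺ required: 36,990 ÷ 50 g/eq = 739.8 eq = 739.8 mol HCl.
Mass of HCl: 739.8 × 36.5 = 27,000 g.
Mass of 25.2% solution: 27,000 / 0.252 = 107,200 g.
Volume: 107,200 g ÷ 1.17 g/mL = 91,580 mL.

91.6 L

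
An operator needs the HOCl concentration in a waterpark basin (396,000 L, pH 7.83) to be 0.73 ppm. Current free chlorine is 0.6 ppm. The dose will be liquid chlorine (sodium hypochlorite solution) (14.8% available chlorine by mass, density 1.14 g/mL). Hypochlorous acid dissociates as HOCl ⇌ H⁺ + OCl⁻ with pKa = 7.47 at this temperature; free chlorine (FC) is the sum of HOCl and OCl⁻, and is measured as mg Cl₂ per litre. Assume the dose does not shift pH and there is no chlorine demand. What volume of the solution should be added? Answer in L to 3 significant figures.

4.23 L

[OCl⁻]/[HOCl] = 10^(pH − pKa) = 10^(7.83 − 7.47) = 2.291; fraction as HOCl = 1/(1 + 2.291) = 0.3039.
Free chlorine required for 0.73 ppm HOCl: 0.73 / 0.3039 = 2.402 ppm.
FC to add: 2.402 − 0.6 = 1.802 mg/L as Cl₂.
Cl₂ equivalent: 1.802 mg/L × 396,000 L = 713.7 g.
Product at 14.8% available Cl: 713.7 / 0.148 = 4822 g.
Volume: 4822 g ÷ 1.14 g/mL = 4230 mL.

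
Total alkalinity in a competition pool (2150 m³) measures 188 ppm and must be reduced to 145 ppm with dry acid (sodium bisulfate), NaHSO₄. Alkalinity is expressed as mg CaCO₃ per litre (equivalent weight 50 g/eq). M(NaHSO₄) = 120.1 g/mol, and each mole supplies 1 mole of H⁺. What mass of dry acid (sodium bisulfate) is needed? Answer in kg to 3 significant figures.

222 kg

Volume: 2150 m³ = 2,150,000 L.
Alkalinity to neutralize: (188 − 145) = 43 mg/L as CaCO₃ × 2,150,000 L = 92,450 g as CaCO₃.
Equivalents of H⁺ required: 92,450 ÷ 50 g/eq = 1849 eq = 1849 mol NaHSO₄.
Mass of NaHSO₄: 1849 × 120.1 = 222,100 g.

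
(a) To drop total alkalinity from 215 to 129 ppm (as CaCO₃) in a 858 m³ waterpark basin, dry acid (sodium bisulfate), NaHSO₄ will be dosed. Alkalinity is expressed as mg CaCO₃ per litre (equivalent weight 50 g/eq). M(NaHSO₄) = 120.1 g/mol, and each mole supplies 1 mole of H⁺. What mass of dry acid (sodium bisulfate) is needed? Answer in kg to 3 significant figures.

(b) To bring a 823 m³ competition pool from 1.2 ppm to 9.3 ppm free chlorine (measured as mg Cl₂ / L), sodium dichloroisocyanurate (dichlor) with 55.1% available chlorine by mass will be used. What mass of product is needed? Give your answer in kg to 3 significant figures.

(a) 177 kg; (b) 12.1 kg

(a) Volume: 858 m³ = 858,000 L.
(a) Alkalinity to neutralize: (215 − 129) = 86 mg/L as CaCO₃ × 858,000 L = 73,790 g as CaCO₃.
(a) Equivalents of H⁺ required: 73,790 ÷ 50 g/eq = 1476 eq = 1476 mol NaHSO₄.
(a) Mass of NaHSO₄: 1476 × 120.1 = 177,200 g.

(b) Volume: 823 m³ = 823,000 L.
(b) Chlorine deficit: 9.3 − 1.2 = 8.1 ppm = 8.1 mg/L as Cl₂.
(b) Cl₂ equivalent needed: 8.1 mg/L × 823,000 L = 6,666,000 mg = 6666 g.
(b) Product at 55.1% available chlorine: 6666 / 0.551 = 12,100 g.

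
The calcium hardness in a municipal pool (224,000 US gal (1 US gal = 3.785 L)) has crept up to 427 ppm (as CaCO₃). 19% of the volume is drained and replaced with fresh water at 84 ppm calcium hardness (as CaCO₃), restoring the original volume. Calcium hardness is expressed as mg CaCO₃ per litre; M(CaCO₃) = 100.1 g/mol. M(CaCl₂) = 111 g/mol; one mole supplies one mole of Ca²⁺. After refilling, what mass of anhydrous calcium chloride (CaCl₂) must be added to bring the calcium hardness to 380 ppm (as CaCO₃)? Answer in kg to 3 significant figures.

Volume: 224,000 US gal × 3.785 L/gal = 847,840 L.
After draining 19% and refilling: 427 × 0.81 + 84 × 0.19 = 361.83 ppm.
Deficit to target: 380 − 361.83 = 18.17 mg/L.
As CaCO₃: 18.17 mg/L × 847,840 L = 15,410 g; ÷ 100.1 = 153.9 mol Ca²⁺.
Mass: 153.9 × 111 = 17,080 g.

17.1 kg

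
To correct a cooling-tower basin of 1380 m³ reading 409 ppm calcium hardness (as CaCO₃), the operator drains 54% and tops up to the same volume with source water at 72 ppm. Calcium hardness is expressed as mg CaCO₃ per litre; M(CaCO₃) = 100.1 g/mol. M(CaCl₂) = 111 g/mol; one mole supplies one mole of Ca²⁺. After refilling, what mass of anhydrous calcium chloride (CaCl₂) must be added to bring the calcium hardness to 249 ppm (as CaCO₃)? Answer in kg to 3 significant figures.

Volume: 1380 m³ = 1,380,000 L.
After draining 54% and refilling: 409 × 0.46 + 72 × 0.54 = 227.02 ppm.
Deficit to target: 249 − 227.02 = 21.98 mg/L.
As CaCO₃: 21.98 mg/L × 1,380,000 L = 30,330 g; ÷ 100.1 = 303 mol Ca²⁺.
Mass: 303 × 111 = 33,640 g.

33.6 kg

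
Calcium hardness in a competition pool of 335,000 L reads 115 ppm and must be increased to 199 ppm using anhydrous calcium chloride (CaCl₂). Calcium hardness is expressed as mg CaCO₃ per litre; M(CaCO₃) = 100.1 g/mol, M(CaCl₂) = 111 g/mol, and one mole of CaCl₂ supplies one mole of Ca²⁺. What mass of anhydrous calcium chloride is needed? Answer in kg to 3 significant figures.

31.2 kg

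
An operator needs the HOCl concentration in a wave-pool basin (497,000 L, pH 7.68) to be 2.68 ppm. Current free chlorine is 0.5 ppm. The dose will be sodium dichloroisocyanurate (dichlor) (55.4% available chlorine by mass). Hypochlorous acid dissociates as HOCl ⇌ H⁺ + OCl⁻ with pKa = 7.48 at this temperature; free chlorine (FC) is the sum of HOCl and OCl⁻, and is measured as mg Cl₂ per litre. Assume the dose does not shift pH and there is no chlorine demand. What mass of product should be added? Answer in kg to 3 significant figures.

[OCl⁻]/[HOCl] = 10^(pH − pKa) = 10^(7.68 − 7.48) = 1.585; fraction as HOCl = 1/(1 + 1.585) = 0.3869.
Free chlorine required for 2.68 ppm HOCl: 2.68 / 0.3869 = 6.928 ppm.
FC to add: 6.928 − 0.5 = 6.428 mg/L as Cl₂.
Cl₂ equivalent: 6.428 mg/L × 497,000 L = 3194 g.
Product at 55.4% available Cl: 3194 / 0.554 = 5766 g.

5.77 kg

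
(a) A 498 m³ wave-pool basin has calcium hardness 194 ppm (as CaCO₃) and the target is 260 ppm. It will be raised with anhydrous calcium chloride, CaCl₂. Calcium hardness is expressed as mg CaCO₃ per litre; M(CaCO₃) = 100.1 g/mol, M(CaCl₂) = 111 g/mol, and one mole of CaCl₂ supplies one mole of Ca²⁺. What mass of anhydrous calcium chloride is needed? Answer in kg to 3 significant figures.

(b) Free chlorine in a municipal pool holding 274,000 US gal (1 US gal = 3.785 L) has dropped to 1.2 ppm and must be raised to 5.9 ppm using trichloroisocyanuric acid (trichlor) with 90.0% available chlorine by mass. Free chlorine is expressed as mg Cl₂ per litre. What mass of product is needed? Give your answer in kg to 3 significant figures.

(a) Volume: 498 m³ = 498,000 L.
(a) Hardness to add: (260 − 194) = 66 mg/L as CaCO₃ × 498,000 L = 32,870 g as CaCO₃.
(a) Moles of Ca²⁺ (1 mol Ca²⁺ ≡ 1 mol CaCO₃): 32,870 / 100.1 g/mol = 328.4 mol.
(a) Mass of CaCl₂: 328.4 × 111 = 36,450 g.

(b) Volume: 274,000 US gal × 3.785 L/gal = 1,037,090 L.
(b) Chlorine deficit: 5.9 − 1.2 = 4.7 ppm = 4.7 mg/L as Cl₂.
(b) Cl₂ equivalent needed: 4.7 mg/L × 1,037,090 L = 4,874,000 mg = 4874 g.
(b) Product at 90.0% available chlorine: 4874 / 0.9 = 5416 g.

(a) 36.4 kg; (b) 5.42 kg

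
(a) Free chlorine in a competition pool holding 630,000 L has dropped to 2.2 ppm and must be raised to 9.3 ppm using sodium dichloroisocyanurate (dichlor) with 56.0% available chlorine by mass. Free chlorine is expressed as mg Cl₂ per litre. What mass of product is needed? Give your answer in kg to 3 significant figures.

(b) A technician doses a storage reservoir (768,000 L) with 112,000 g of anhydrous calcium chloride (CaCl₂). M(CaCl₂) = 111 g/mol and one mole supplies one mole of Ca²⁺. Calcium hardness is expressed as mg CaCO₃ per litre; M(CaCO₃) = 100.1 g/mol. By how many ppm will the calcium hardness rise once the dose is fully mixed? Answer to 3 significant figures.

(a) 7.99 kg; (b) 132 ppm

(a) Chlorine deficit: 9.3 − 2.2 = 7.1 ppm = 7.1 mg/L as Cl₂.
(a) Cl₂ equivalent needed: 7.1 mg/L × 630,000 L = 4,473,000 mg = 4473 g.
(a) Product at 56.0% available chlorine: 4473 / 0.56 = 7987 g.

(b) Moles of Ca²⁺: 112,000 g ÷ 111 g/mol = 1009 mol.
(b) As CaCO₃: 1009 mol × 100.1 g/mol = 101,000 g.
(b) Rise: 101,000 g / 768,000 L × 1000 = 131.5 mg/L.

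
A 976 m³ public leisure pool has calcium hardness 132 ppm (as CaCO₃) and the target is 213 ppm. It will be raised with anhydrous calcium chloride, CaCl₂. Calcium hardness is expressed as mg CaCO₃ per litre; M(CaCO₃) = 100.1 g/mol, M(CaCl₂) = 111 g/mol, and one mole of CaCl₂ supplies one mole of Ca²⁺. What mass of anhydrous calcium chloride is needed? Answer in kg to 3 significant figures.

Volume: 976 m³ = 976,000 L.
Hardness to add: (213 − 132) = 81 mg/L as CaCO₃ × 976,000 L = 79,060 g as CaCO₃.
Moles of Ca²⁺ (1 mol Ca²⁺ ≡ 1 mol CaCO₃): 79,060 / 100.1 g/mol = 789.8 mol.
Mass of CaCl₂: 789.8 × 111 = 87,660 g.

87.7 kg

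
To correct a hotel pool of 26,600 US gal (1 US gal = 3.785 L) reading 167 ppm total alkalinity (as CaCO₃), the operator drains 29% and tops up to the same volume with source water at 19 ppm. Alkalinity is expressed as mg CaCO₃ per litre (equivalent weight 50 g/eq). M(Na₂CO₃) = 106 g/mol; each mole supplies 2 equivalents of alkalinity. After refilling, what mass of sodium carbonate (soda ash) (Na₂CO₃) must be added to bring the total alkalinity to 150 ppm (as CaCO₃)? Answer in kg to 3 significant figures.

Volume: 26,600 US gal × 3.785 L/gal = 100,681 L.
After draining 29% and refilling: 167 × 0.71 + 19 × 0.29 = 124.08 ppm.
Deficit to target: 150 − 124.08 = 25.92 mg/L.
As CaCO₃: 25.92 mg/L × 100,681 L = 2610 g; ÷ 50 g/eq ÷ 2 = 26.1 mol Na₂CO₃.
Mass: 26.1 × 106 = 2766 g.

2.77 kg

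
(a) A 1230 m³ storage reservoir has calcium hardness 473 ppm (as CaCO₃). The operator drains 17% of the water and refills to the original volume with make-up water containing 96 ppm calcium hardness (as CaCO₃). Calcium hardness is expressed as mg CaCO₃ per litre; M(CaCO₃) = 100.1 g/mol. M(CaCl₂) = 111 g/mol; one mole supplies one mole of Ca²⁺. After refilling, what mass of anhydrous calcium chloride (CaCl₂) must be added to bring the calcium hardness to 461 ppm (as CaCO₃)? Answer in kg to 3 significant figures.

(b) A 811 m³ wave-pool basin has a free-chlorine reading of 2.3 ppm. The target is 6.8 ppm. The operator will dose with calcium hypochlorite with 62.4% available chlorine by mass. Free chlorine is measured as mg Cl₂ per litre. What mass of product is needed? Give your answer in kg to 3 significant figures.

(a) 71.0 kg; (b) 5.85 kg

(a) Volume: 1230 m³ = 1,230,000 L.
(a) After draining 17% and refilling: 473 × 0.83 + 96 × 0.17 = 408.91 ppm.
(a) Deficit to target: 461 − 408.91 = 52.09 mg/L.
(a) As CaCO₃: 52.09 mg/L × 1,230,000 L = 64,070 g; ÷ 100.1 = 640.1 mol Ca²⁺.
(a) Mass: 640.1 × 111 = 71,050 g.

(b) Volume: 811 m³ = 811,000 L.
(b) Chlorine deficit: 6.8 − 2.3 = 4.5 ppm = 4.5 mg/L as Cl₂.
(b) Cl₂ equivalent needed: 4.5 mg/L × 811,000 L = 3,650,000 mg = 3650 g.
(b) Product at 62.4% available chlorine: 3650 / 0.624 = 5849 g.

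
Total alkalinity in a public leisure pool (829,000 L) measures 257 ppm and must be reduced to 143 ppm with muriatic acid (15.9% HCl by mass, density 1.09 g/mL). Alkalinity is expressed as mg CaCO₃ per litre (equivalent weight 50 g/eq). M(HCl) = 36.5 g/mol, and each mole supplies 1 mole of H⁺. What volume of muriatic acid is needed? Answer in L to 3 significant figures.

Alkalinity to neutralize: (257 − 143) = 114 mg/L as CaCO₃ × 829,000 L = 94,510 g as CaCO₃.
Equivalents of H⁺ required: 94,510 ÷ 50 g/eq = 1890 eq = 1890 mol HCl.
Mass of HCl: 1890 × 36.5 = 68,990 g.
Mass of 15.9% solution: 68,990 / 0.159 = 433,900 g.
Volume: 433,900 g ÷ 1.09 g/mL = 398,100 mL.

398 L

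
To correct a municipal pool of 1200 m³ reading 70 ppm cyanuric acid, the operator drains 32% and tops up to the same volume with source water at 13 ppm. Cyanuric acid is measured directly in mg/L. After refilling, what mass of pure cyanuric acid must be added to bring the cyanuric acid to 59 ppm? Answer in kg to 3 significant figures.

Volume: 1200 m³ = 1,200,000 L.
After draining 32% and refilling: 70 × 0.68 + 13 × 0.32 = 51.76 ppm.
Deficit to target: 59 − 51.76 = 7.24 mg/L.
Mass: 7.24 mg/L × 1,200,000 L = 8688 g cyanuric acid.

8.69 kg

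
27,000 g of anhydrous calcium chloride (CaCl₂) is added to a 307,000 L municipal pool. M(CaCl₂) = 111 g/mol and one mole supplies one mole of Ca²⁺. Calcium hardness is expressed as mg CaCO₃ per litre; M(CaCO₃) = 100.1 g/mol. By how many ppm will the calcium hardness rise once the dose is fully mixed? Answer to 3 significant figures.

Moles of Ca²⁺: 27,000 g ÷ 111 g/mol = 243.2 mol.
As CaCO₃: 243.2 mol × 100.1 g/mol = 24,350 g.
Rise: 24,350 g / 307,000 L × 1000 = 79.31 mg/L.

79.3 ppm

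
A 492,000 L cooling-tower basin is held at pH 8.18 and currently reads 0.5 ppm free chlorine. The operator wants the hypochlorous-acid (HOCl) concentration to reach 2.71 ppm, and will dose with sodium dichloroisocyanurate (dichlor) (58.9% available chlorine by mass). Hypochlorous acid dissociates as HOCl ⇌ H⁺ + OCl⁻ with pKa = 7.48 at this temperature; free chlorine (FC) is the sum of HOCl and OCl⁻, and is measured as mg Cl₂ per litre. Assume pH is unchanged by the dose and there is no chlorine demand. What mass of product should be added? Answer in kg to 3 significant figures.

13.2 kg

[OCl⁻]/[HOCl] = 10^(pH − pKa) = 10^(8.18 − 7.48) = 5.012; fraction as HOCl = 1/(1 + 5.012) = 0.1663.
Free chlorine required for 2.71 ppm HOCl: 2.71 / 0.1663 = 16.29 ppm.
FC to add: 16.29 − 0.5 = 15.79 mg/L as Cl₂.
Cl₂ equivalent: 15.79 mg/L × 492,000 L = 7770 g.
Product at 58.9% available Cl: 7770 / 0.589 = 13,190 g.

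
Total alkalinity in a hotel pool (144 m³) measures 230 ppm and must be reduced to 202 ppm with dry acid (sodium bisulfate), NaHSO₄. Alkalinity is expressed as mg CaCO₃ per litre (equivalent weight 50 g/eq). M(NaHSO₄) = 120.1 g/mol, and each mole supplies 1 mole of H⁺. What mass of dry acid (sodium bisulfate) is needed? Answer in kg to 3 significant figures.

9.68 kg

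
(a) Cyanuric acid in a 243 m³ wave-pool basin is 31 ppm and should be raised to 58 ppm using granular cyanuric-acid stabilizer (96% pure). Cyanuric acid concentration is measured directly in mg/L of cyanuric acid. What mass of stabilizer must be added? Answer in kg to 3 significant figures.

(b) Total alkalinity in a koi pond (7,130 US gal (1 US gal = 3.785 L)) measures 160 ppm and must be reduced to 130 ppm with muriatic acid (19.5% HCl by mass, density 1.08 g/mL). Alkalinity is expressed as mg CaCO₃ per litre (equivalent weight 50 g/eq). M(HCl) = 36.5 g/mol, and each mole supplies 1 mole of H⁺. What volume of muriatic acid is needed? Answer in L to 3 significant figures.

(a) 6.83 kg; (b) 2.81 L

(a) Volume: 243 m³ = 243,000 L.
(a) CYA to add: (58 − 31) = 27 mg/L × 243,000 L = 6561 g cyanuric acid.
(a) At 96% purity: 6561 / 0.96 = 6834 g product.

(b) Volume: 7,130 US gal × 3.785 L/gal = 26,987 L.
(b) Alkalinity to neutralize: (160 − 130) = 30 mg/L as CaCO₃ × 26,987 L = 809.6 g as CaCO₃.
(b) Equivalents of H⁺ required: 809.6 ÷ 50 g/eq = 16.19 eq = 16.19 mol HCl.
(b) Mass of HCl: 16.19 × 36.5 = 591 g.
(b) Mass of 19.5% solution: 591 / 0.195 = 3031 g.
(b) Volume: 3031 g ÷ 1.08 g/mL = 2806 mL.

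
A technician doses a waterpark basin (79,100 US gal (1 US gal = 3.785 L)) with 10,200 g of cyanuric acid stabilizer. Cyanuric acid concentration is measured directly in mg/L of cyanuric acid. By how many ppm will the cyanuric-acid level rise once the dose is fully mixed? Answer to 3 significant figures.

Volume: 79,100 US gal × 3.785 L/gal = 299,394 L.
Rise: 10,200 g / 299,394 L × 1000 = 34.07 mg/L.

34.1 ppm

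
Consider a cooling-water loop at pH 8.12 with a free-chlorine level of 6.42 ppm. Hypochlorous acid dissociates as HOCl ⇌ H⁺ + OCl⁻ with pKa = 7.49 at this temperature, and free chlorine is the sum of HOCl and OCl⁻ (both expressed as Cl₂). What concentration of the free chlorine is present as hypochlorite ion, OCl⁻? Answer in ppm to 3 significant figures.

[OCl⁻]/[HOCl] = 10^(pH − pKa) = 10^(8.12 − 7.49) = 10^0.63 = 4.266.
Fraction as HOCl = 1 / (1 + 4.266) = 0.1899.
OCl⁻ = (1 − 0.1899) × 6.42 ppm = 5.201 ppm.

5.20 ppm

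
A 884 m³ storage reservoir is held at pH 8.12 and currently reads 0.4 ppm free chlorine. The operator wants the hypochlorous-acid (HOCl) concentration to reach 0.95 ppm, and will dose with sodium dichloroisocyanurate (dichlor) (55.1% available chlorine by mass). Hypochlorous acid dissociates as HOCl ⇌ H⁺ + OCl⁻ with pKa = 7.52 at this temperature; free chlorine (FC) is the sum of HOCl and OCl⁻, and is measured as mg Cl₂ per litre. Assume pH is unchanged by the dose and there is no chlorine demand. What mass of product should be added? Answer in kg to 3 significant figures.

Volume: 884 m³ = 884,000 L.
[OCl⁻]/[HOCl] = 10^(pH − pKa) = 10^(8.12 − 7.52) = 3.981; fraction as HOCl = 1/(1 + 3.981) = 0.2008.
Free chlorine required for 0.95 ppm HOCl: 0.95 / 0.2008 = 4.732 ppm.
FC to add: 4.732 − 0.4 = 4.332 mg/L as Cl₂.
Cl₂ equivalent: 4.332 mg/L × 884,000 L = 3830 g.
Product at 55.1% available Cl: 3830 / 0.551 = 6950 g.

6.95 kg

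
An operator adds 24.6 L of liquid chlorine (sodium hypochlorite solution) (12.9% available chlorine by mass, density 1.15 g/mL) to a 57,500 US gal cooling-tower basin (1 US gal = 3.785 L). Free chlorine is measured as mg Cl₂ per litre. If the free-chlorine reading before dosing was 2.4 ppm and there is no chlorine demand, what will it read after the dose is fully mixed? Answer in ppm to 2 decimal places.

19.17 ppm

Volume: 57,500 US gal × 3.785 L/gal = 217,638 L.
Mass of solution: 24.6 L × 1000 mL/L × 1.15 g/mL = 28,290 g.
Available chlorine delivered: 28,290 g × 0.129 = 3649 g as Cl₂.
Concentration rise: 3649 g / 217,638 L = 16.77 mg/L = 16.77 ppm.
Final FC: 2.4 + 16.77 = 19.17 ppm.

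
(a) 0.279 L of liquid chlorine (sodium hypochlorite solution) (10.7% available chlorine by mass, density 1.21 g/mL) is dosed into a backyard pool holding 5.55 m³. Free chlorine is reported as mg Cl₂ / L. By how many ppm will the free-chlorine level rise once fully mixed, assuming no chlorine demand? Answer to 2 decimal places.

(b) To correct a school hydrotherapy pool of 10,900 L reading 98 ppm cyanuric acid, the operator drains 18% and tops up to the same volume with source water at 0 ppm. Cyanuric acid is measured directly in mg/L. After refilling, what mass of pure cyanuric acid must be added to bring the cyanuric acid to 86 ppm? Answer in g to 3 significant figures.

(a) 6.51 ppm; (b) 61.5 g

(a) Volume: 5.55 m³ = 5,550 L.
(a) Mass of solution: 0.279 L × 1000 mL/L × 1.21 g/mL = 337.6 g.
(a) Available chlorine delivered: 337.6 g × 0.107 = 36.12 g as Cl₂.
(a) Concentration rise: 36.12 g / 5,550 L = 6.508 mg/L = 6.51 ppm.

(b) After draining 18% and refilling: 98 × 0.82 + 0 × 0.18 = 80.36 ppm.
(b) Deficit to target: 86 − 80.36 = 5.64 mg/L.
(b) Mass: 5.64 mg/L × 10,900 L = 61.48 g cyanuric acid.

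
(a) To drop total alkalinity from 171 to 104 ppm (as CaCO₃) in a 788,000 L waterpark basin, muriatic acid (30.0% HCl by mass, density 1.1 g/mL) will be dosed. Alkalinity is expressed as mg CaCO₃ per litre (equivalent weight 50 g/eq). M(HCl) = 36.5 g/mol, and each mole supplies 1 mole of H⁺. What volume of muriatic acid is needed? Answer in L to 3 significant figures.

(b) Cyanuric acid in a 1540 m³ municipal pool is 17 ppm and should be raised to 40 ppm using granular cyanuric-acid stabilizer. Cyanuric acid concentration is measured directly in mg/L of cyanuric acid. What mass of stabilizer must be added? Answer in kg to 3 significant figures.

(a) 117 L; (b) 35.4 kg

(a) Alkalinity to neutralize: (171 − 104) = 67 mg/L as CaCO₃ × 788,000 L = 52,800 g as CaCO₃.
(a) Equivalents of H⁺ required: 52,800 ÷ 50 g/eq = 1056 eq = 1056 mol HCl.
(a) Mass of HCl: 1056 × 36.5 = 38,540 g.
(a) Mass of 30.0% solution: 38,540 / 0.3 = 128,500 g.
(a) Volume: 128,500 g ÷ 1.1 g/mL = 116,800 mL.

(b) Volume: 1540 m³ = 1,540,000 L.
(b) CYA to add: (40 − 17) = 23 mg/L × 1,540,000 L = 35,420 g cyanuric acid.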